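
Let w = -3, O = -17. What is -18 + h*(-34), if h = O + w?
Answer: 662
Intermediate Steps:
h = -20 (h = -17 - 3 = -20)
-18 + h*(-34) = -18 - 20*(-34) = -18 + 680 = 662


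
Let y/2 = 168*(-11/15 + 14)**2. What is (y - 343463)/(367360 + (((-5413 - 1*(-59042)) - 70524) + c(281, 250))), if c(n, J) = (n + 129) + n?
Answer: -21324413/26336700 ≈ -0.80968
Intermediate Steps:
c(n, J) = 129 + 2*n (c(n, J) = (129 + n) + n = 129 + 2*n)
y = 4435312/75 (y = 2*(168*(-11/15 + 14)**2) = 2*(168*(199/15)**2) = 2*(168*(39601/225)) = 2*(2217656/75) = 4435312/75 ≈ 59138.)
(y - 343463)/(367360 + (((-5413 - 1*(-59042)) - 70524) + c(281, 250))) = (4435312/75 - 343463)/(367360 + (((-5413 - 1*(-59042)) - 70524) + (129 + 2*281))) = -21324413/(75*(367360 + (((-5413 + 59042) - 70524) + (129 + 562)))) = -21324413/(75*(367360 + ((53629 - 70524) + 691))) = -21324413/(75*(367360 + (-16895 + 691))) = -21324413/(75*(367360 - 16204)) = -21324413/75/351156 = -21324413/75*1/351156 = -21324413/26336700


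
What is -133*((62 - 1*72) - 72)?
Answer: 10906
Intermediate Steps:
-133*((62 - 1*72) - 72) = -133*((62 - 72) - 72) = -133*(-10 - 72) = -133*(-82) = 10906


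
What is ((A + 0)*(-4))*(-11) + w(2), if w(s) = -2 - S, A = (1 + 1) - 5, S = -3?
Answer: -131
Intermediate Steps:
A = -3 (A = 2 - 5 = -3)
w(s) = 1 (w(s) = -2 - 1*(-3) = -2 + 3 = 1)
((A + 0)*(-4))*(-11) + w(2) = ((-3 + 0)*(-4))*(-11) + 1 = -3*(-4)*(-11) + 1 = 12*(-11) + 1 = -132 + 1 = -131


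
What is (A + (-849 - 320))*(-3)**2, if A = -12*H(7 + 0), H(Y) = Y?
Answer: -11277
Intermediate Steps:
A = -84 (A = -12*(7 + 0) = -12*7 = -84)
(A + (-849 - 320))*(-3)**2 = (-84 + (-849 - 320))*(-3)**2 = (-84 - 1169)*9 = -1253*9 = -11277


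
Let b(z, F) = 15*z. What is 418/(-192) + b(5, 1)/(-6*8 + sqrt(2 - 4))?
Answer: -413777/110688 - 75*I*sqrt(2)/2306 ≈ -3.7382 - 0.045996*I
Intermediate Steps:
418/(-192) + b(5, 1)/(-6*8 + sqrt(2 - 4)) = 418/(-192) + (15*5)/(-6*8 + sqrt(2 - 4)) = 418*(-1/192) + 75/(-48 + sqrt(-2)) = -209/96 + 75/(-48 + I*sqrt(2))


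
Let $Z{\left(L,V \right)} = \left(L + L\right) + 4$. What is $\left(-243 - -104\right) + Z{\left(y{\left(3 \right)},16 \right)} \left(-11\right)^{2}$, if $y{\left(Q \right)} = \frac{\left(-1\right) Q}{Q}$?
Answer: $103$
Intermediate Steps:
$y{\left(Q \right)} = -1$
$Z{\left(L,V \right)} = 4 + 2 L$ ($Z{\left(L,V \right)} = 2 L + 4 = 4 + 2 L$)
$\left(-243 - -104\right) + Z{\left(y{\left(3 \right)},16 \right)} \left(-11\right)^{2} = \left(-243 - -104\right) + \left(4 + 2 \left(-1\right)\right) \left(-11\right)^{2} = \left(-243 + 104\right) + \left(4 - 2\right) 121 = -139 + 2 \cdot 121 = -139 + 242 = 103$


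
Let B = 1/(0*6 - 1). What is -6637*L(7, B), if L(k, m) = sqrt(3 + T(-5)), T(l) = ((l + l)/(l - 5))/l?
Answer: -6637*sqrt(70)/5 ≈ -11106.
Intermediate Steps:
T(l) = 2/(-5 + l) (T(l) = ((2*l)/(-5 + l))/l = (2*l/(-5 + l))/l = 2/(-5 + l))
B = -1 (B = 1/(0 - 1) = 1/(-1) = -1)
L(k, m) = sqrt(70)/5 (L(k, m) = sqrt(3 + 2/(-5 - 5)) = sqrt(3 + 2/(-10)) = sqrt(3 + 2*(-1/10)) = sqrt(3 - 1/5) = sqrt(14/5) = sqrt(70)/5)
-6637*L(7, B) = -6637*sqrt(70)/5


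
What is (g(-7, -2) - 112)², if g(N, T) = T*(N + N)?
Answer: 7056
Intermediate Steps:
g(N, T) = 2*N*T (g(N, T) = T*(2*N) = 2*N*T)
(g(-7, -2) - 112)² = (2*(-7)*(-2) - 112)² = (28 - 112)² = (-84)² = 7056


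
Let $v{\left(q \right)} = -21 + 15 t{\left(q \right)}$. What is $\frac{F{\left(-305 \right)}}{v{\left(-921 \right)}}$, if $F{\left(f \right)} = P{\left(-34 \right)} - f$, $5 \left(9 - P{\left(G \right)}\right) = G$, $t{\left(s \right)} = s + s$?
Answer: $- \frac{1604}{138255} \approx -0.011602$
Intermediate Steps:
$t{\left(s \right)} = 2 s$
$P{\left(G \right)} = 9 - \frac{G}{5}$
$F{\left(f \right)} = \frac{79}{5} - f$ ($F{\left(f \right)} = \left(9 - - \frac{34}{5}\right) - f = \left(9 + \frac{34}{5}\right) - f = \frac{79}{5} - f$)
$v{\left(q \right)} = -21 + 30 q$ ($v{\left(q \right)} = -21 + 15 \cdot 2 q = -21 + 30 q$)
$\frac{F{\left(-305 \right)}}{v{\left(-921 \right)}} = \frac{\frac{79}{5} - -305}{-21 + 30 \left(-921\right)} = \frac{\frac{79}{5} + 305}{-21 - 27630} = \frac{1604}{5 \left(-27651\right)} = \frac{1604}{5} \left(- \frac{1}{27651}\right) = - \frac{1604}{138255}$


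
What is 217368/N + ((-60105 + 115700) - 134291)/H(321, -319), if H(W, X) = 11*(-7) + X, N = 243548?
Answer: 133696744/669757 ≈ 199.62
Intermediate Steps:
H(W, X) = -77 + X
217368/N + ((-60105 + 115700) - 134291)/H(321, -319) = 217368/243548 + ((-60105 + 115700) - 134291)/(-77 - 319) = 217368*(1/243548) + (55595 - 134291)/(-396) = 54342/60887 - 78696*(-1/396) = 54342/60887 + 2186/11 = 133696744/669757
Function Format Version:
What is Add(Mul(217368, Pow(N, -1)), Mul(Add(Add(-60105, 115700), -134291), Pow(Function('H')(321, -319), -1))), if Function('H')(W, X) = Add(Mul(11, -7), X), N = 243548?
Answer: Rational(133696744, 669757) ≈ 199.62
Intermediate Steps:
Function('H')(W, X) = Add(-77, X)
Add(Mul(217368, Pow(N, -1)), Mul(Add(Add(-60105, 115700), -134291), Pow(Function('H')(321, -319), -1))) = Add(Mul(217368, Pow(243548, -1)), Mul(Add(Add(-60105, 115700), -134291), Pow(Add(-77, -319), -1))) = Add(Mul(217368, Rational(1, 243548)), Mul(Add(55595, -134291), Pow(-396, -1))) = Add(Rational(54342, 60887), Mul(-78696, Rational(-1, 396))) = Add(Rational(54342, 60887), Rational(2186, 11)) = Rational(133696744, 669757)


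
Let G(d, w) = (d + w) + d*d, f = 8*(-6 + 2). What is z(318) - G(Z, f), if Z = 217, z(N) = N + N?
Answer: -46638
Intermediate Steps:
z(N) = 2*N
f = -32 (f = 8*(-4) = -32)
G(d, w) = d + w + d² (G(d, w) = (d + w) + d² = d + w + d²)
z(318) - G(Z, f) = 2*318 - (217 - 32 + 217²) = 636 - (217 - 32 + 47089) = 636 - 1*47274 = 636 - 47274 = -46638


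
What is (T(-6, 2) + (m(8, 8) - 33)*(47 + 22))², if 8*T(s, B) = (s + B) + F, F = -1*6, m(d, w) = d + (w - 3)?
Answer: 30525625/16 ≈ 1.9079e+6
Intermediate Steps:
m(d, w) = -3 + d + w (m(d, w) = d + (-3 + w) = -3 + d + w)
F = -6
T(s, B) = -¾ + B/8 + s/8 (T(s, B) = ((s + B) - 6)/8 = ((B + s) - 6)/8 = (-6 + B + s)/8 = -¾ + B/8 + s/8)
(T(-6, 2) + (m(8, 8) - 33)*(47 + 22))² = ((-¾ + (⅛)*2 + (⅛)*(-6)) + ((-3 + 8 + 8) - 33)*(47 + 22))² = ((-¾ + ¼ - ¾) + (13 - 33)*69)² = (-5/4 - 20*69)² = (-5/4 - 1380)² = (-5525/4)² = 30525625/16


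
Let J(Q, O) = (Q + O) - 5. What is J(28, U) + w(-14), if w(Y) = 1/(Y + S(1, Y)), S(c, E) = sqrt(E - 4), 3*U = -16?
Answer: 5650/321 - 3*I*sqrt(2)/214 ≈ 17.601 - 0.019825*I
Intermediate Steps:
U = -16/3 (U = (1/3)*(-16) = -16/3 ≈ -5.3333)
J(Q, O) = -5 + O + Q (J(Q, O) = (O + Q) - 5 = -5 + O + Q)
S(c, E) = sqrt(-4 + E)
w(Y) = 1/(Y + sqrt(-4 + Y))
J(28, U) + w(-14) = (-5 - 16/3 + 28) + 1/(-14 + sqrt(-4 - 14)) = 53/3 + 1/(-14 + sqrt(-18)) = 53/3 + 1/(-14 + 3*I*sqrt(2))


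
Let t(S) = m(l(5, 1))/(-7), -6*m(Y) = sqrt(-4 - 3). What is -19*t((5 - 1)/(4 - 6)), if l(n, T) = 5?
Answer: -19*I*sqrt(7)/42 ≈ -1.1969*I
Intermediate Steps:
m(Y) = -I*sqrt(7)/6 (m(Y) = -sqrt(-4 - 3)/6 = -I*sqrt(7)/6)
t(S) = I*sqrt(7)/42 (t(S) = -I*sqrt(7)/6/(-7) = -I*sqrt(7)/6*(-1/7) = I*sqrt(7)/42)
-19*t((5 - 1)/(4 - 6)) = -19*I*sqrt(7)/42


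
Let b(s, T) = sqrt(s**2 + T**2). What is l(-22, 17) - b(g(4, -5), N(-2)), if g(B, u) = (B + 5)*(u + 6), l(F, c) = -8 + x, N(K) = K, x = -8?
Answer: -16 - sqrt(85) ≈ -25.220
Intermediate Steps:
l(F, c) = -16 (l(F, c) = -8 - 8 = -16)
g(B, u) = (5 + B)*(6 + u)
b(s, T) = sqrt(T**2 + s**2)
l(-22, 17) - b(g(4, -5), N(-2)) = -16 - sqrt((-2)**2 + (30 + 5*(-5) + 6*4 + 4*(-5))**2) = -16 - sqrt(4 + (30 - 25 + 24 - 20)**2) = -16 - sqrt(4 + 9**2) = -16 - sqrt(4 + 81) = -16 - sqrt(85)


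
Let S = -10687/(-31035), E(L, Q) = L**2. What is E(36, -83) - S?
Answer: 40210673/31035 ≈ 1295.7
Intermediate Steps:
S = 10687/31035 (S = -10687*(-1/31035) = 10687/31035 ≈ 0.34435)
E(36, -83) - S = 36**2 - 1*10687/31035 = 1296 - 10687/31035 = 40210673/31035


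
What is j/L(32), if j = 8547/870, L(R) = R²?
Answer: 2849/296960 ≈ 0.0095939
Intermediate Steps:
j = 2849/290 (j = 8547*(1/870) = 2849/290 ≈ 9.8241)
j/L(32) = 2849/(290*(32²)) = (2849/290)/1024 = (2849/290)*(1/1024) = 2849/296960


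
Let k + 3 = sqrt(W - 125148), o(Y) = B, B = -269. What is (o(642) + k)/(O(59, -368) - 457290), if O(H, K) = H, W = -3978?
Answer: 272/457231 - I*sqrt(129126)/457231 ≈ 0.00059489 - 0.00078591*I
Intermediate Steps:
o(Y) = -269
k = -3 + I*sqrt(129126) (k = -3 + sqrt(-3978 - 125148) = -3 + sqrt(-129126) = -3 + I*sqrt(129126) ≈ -3.0 + 359.34*I)
(o(642) + k)/(O(59, -368) - 457290) = (-269 + (-3 + I*sqrt(129126)))/(59 - 457290) = (-272 + I*sqrt(129126))/(-457231) = (-272 + I*sqrt(129126))*(-1/457231) = 272/457231 - I*sqrt(129126)/457231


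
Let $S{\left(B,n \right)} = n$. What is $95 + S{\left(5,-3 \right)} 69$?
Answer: $-112$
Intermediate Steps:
$95 + S{\left(5,-3 \right)} 69 = 95 - 207 = -112$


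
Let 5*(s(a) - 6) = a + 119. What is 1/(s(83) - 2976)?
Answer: -5/14648 ≈ -0.00034134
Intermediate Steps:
s(a) = 149/5 + a/5 (s(a) = 6 + (a + 119)/5 = 6 + (119 + a)/5 = 6 + (119/5 + a/5) = 149/5 + a/5)
1/(s(83) - 2976) = 1/((149/5 + (⅕)*83) - 2976) = 1/((149/5 + 83/5) - 2976) = 1/(232/5 - 2976) = 1/(-14648/5) = -5/14648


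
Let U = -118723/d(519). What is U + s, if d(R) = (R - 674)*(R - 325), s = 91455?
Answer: 2750170573/30070 ≈ 91459.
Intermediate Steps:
d(R) = (-674 + R)*(-325 + R)
U = 118723/30070 (U = -118723/(219050 + 519**2 - 999*519) = -118723/(219050 + 269361 - 518481) = -118723/(-30070) = -118723*(-1/30070) = 118723/30070 ≈ 3.9482)
U + s = 118723/30070 + 91455 = 2750170573/30070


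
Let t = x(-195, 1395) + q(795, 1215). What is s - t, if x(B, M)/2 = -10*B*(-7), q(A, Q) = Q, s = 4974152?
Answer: 5000237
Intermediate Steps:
x(B, M) = 140*B (x(B, M) = 2*(-10*B*(-7)) = 2*(70*B) = 140*B)
t = -26085 (t = 140*(-195) + 1215 = -27300 + 1215 = -26085)
s - t = 4974152 - 1*(-26085) = 4974152 + 26085 = 5000237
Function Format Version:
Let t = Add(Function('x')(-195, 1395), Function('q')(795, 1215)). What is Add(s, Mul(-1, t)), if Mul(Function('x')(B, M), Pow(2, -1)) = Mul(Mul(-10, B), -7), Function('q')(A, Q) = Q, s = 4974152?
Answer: 5000237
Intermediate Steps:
Function('x')(B, M) = Mul(140, B) (Function('x')(B, M) = Mul(2, Mul(Mul(-10, B), -7)) = Mul(2, Mul(70, B)) = Mul(140, B))
t = -26085 (t = Add(Mul(140, -195), 1215) = Add(-27300, 1215) = -26085)
Add(s, Mul(-1, t)) = Add(4974152, Mul(-1, -26085)) = Add(4974152, 26085) = 5000237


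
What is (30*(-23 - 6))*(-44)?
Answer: 38280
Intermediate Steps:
(30*(-23 - 6))*(-44) = (30*(-29))*(-44) = -870*(-44) = 38280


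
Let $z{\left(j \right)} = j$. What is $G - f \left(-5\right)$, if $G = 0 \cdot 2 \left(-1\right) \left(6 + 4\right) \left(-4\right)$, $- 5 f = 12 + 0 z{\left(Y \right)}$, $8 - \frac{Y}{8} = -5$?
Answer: $-12$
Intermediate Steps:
$Y = 104$ ($Y = 64 - -40 = 64 + 40 = 104$)
$f = - \frac{12}{5}$ ($f = - \frac{12 + 0 \cdot 104}{5} = - \frac{12 + 0}{5} = \left(- \frac{1}{5}\right) 12 = - \frac{12}{5} \approx -2.4$)
$G = 0$ ($G = 0 \left(-1\right) 10 \left(-4\right) = 0 \left(-40\right) = 0$)
$G - f \left(-5\right) = 0 - \left(- \frac{12}{5}\right) \left(-5\right) = 0 - 12 = -12$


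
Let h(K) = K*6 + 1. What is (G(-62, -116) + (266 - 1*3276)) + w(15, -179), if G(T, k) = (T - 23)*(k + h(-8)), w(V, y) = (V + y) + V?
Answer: 10696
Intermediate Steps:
w(V, y) = y + 2*V
h(K) = 1 + 6*K (h(K) = 6*K + 1 = 1 + 6*K)
G(T, k) = (-47 + k)*(-23 + T) (G(T, k) = (T - 23)*(k + (1 + 6*(-8))) = (-23 + T)*(k + (1 - 48)) = (-23 + T)*(k - 47) = (-23 + T)*(-47 + k) = (-47 + k)*(-23 + T))
(G(-62, -116) + (266 - 1*3276)) + w(15, -179) = ((1081 - 47*(-62) - 23*(-116) - 62*(-116)) + (266 - 1*3276)) + (-179 + 2*15) = ((1081 + 2914 + 2668 + 7192) + (266 - 3276)) + (-179 + 30) = (13855 - 3010) - 149 = 10845 - 149 = 10696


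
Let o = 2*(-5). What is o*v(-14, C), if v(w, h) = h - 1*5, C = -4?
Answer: 90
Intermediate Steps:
v(w, h) = -5 + h (v(w, h) = h - 5 = -5 + h)
o = -10
o*v(-14, C) = -10*(-5 - 4) = -10*(-9) = 90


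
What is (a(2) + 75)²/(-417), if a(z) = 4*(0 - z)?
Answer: -4489/417 ≈ -10.765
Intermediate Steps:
a(z) = -4*z (a(z) = 4*(-z) = -4*z)
(a(2) + 75)²/(-417) = (-4*2 + 75)²/(-417) = (-8 + 75)²*(-1/417) = 67²*(-1/417) = 4489*(-1/417) = -4489/417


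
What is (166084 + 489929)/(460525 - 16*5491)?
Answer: 218671/124223 ≈ 1.7603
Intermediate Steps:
(166084 + 489929)/(460525 - 16*5491) = 656013/(460525 - 87856) = 656013/372669 = 656013*(1/372669) = 218671/124223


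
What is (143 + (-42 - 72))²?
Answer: 841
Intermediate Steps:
(143 + (-42 - 72))² = (143 - 114)² = 29² = 841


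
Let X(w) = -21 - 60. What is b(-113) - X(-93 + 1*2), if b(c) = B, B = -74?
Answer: 7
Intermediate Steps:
b(c) = -74
X(w) = -81
b(-113) - X(-93 + 1*2) = -74 - 1*(-81) = -74 + 81 = 7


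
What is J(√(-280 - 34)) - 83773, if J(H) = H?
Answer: -83773 + I*√314 ≈ -83773.0 + 17.72*I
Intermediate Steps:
J(√(-280 - 34)) - 83773 = √(-280 - 34) - 83773 = √(-314) - 83773 = I*√314 - 83773 = -83773 + I*√314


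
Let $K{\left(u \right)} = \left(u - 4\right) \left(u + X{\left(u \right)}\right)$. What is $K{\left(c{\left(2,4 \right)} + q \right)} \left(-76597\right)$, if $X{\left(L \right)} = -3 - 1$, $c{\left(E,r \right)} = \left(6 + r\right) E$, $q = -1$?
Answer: $-17234325$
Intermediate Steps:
$c{\left(E,r \right)} = E \left(6 + r\right)$
$X{\left(L \right)} = -4$ ($X{\left(L \right)} = -3 - 1 = -4$)
$K{\left(u \right)} = \left(-4 + u\right)^{2}$ ($K{\left(u \right)} = \left(u - 4\right) \left(u - 4\right) = \left(-4 + u\right) \left(-4 + u\right) = \left(-4 + u\right)^{2}$)
$K{\left(c{\left(2,4 \right)} + q \right)} \left(-76597\right) = \left(16 + \left(2 \left(6 + 4\right) - 1\right)^{2} - 8 \left(2 \left(6 + 4\right) - 1\right)\right) \left(-76597\right) = \left(16 + \left(2 \cdot 10 - 1\right)^{2} - 8 \left(2 \cdot 10 - 1\right)\right) \left(-76597\right) = \left(16 + \left(20 - 1\right)^{2} - 8 \left(20 - 1\right)\right) \left(-76597\right) = \left(16 + 19^{2} - 152\right) \left(-76597\right) = \left(16 + 361 - 152\right) \left(-76597\right) = 225 \left(-76597\right) = -17234325$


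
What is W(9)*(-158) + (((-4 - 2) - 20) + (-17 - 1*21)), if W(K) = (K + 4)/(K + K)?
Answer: -1603/9 ≈ -178.11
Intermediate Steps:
W(K) = (4 + K)/(2*K) (W(K) = (4 + K)/((2*K)) = (4 + K)*(1/(2*K)) = (4 + K)/(2*K))
W(9)*(-158) + (((-4 - 2) - 20) + (-17 - 1*21)) = ((½)*(4 + 9)/9)*(-158) + (((-4 - 2) - 20) + (-17 - 1*21)) = ((½)*(⅑)*13)*(-158) + ((-6 - 20) + (-17 - 21)) = (13/18)*(-158) + (-26 - 38) = -1027/9 - 64 = -1603/9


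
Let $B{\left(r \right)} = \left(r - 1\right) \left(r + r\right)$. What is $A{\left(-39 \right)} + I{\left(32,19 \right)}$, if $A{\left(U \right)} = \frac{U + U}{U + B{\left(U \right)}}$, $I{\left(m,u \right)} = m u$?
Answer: $\frac{48030}{79} \approx 607.97$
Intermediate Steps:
$B{\left(r \right)} = 2 r \left(-1 + r\right)$ ($B{\left(r \right)} = \left(-1 + r\right) 2 r = 2 r \left(-1 + r\right)$)
$A{\left(U \right)} = \frac{2 U}{U + 2 U \left(-1 + U\right)}$ ($A{\left(U \right)} = \frac{U + U}{U + 2 U \left(-1 + U\right)} = \frac{2 U}{U + 2 U \left(-1 + U\right)}$)
$A{\left(-39 \right)} + I{\left(32,19 \right)} = \frac{2}{-1 + 2 \left(-39\right)} + 32 \cdot 19 = \frac{2}{-1 - 78} + 608 = \frac{2}{-79} + 608 = 2 \left(- \frac{1}{79}\right) + 608 = - \frac{2}{79} + 608 = \frac{48030}{79}$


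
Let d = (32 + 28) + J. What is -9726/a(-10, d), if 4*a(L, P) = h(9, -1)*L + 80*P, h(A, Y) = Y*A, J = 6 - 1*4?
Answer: -19452/2525 ≈ -7.7038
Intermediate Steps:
J = 2 (J = 6 - 4 = 2)
d = 62 (d = (32 + 28) + 2 = 60 + 2 = 62)
h(A, Y) = A*Y
a(L, P) = 20*P - 9*L/4 (a(L, P) = ((9*(-1))*L + 80*P)/4 = (-9*L + 80*P)/4 = 20*P - 9*L/4)
-9726/a(-10, d) = -9726/(20*62 - 9/4*(-10)) = -9726/(1240 + 45/2) = -9726/2525/2 = -9726*2/2525 = -19452/2525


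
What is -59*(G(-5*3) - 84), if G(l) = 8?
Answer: 4484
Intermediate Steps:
-59*(G(-5*3) - 84) = -59*(8 - 84) = -59*(-76) = 4484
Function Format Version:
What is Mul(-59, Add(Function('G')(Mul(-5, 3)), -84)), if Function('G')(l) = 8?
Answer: 4484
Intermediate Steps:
Mul(-59, Add(Function('G')(Mul(-5, 3)), -84)) = Mul(-59, Add(8, -84)) = Mul(-59, -76) = 4484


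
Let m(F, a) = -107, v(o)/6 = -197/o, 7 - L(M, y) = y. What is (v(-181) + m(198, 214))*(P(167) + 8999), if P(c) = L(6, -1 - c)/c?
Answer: -27332200480/30227 ≈ -9.0423e+5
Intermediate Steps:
L(M, y) = 7 - y
v(o) = -1182/o (v(o) = 6*(-197/o) = -1182/o)
P(c) = (8 + c)/c (P(c) = (7 - (-1 - c))/c = (7 + (1 + c))/c = (8 + c)/c)
(v(-181) + m(198, 214))*(P(167) + 8999) = (-1182/(-181) - 107)*((8 + 167)/167 + 8999) = (-1182*(-1/181) - 107)*((1/167)*175 + 8999) = (1182/181 - 107)*(175/167 + 8999) = -18185/181*1503008/167 = -27332200480/30227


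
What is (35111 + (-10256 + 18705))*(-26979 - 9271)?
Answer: -1579050000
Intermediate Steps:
(35111 + (-10256 + 18705))*(-26979 - 9271) = (35111 + 8449)*(-36250) = 43560*(-36250) = -1579050000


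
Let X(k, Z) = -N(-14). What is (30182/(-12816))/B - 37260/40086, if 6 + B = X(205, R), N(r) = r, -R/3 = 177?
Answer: -139724137/114164928 ≈ -1.2239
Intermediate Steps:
R = -531 (R = -3*177 = -531)
X(k, Z) = 14 (X(k, Z) = -1*(-14) = 14)
B = 8 (B = -6 + 14 = 8)
(30182/(-12816))/B - 37260/40086 = (30182/(-12816))/8 - 37260/40086 = (30182*(-1/12816))*(⅛) - 37260*1/40086 = -15091/6408*⅛ - 2070/2227 = -15091/51264 - 2070/2227 = -139724137/114164928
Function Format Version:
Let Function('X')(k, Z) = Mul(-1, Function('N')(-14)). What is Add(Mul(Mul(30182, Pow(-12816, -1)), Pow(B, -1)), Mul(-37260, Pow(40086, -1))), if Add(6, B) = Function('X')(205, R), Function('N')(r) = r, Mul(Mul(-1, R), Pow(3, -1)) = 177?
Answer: Rational(-139724137, 114164928) ≈ -1.2239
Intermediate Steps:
R = -531 (R = Mul(-3, 177) = -531)
Function('X')(k, Z) = 14 (Function('X')(k, Z) = Mul(-1, -14) = 14)
B = 8 (B = Add(-6, 14) = 8)
Add(Mul(Mul(30182, Pow(-12816, -1)), Pow(B, -1)), Mul(-37260, Pow(40086, -1))) = Add(Mul(Mul(30182, Pow(-12816, -1)), Pow(8, -1)), Mul(-37260, Pow(40086, -1))) = Add(Mul(Mul(30182, Rational(-1, 12816)), Rational(1, 8)), Mul(-37260, Rational(1, 40086))) = Add(Mul(Rational(-15091, 6408), Rational(1, 8)), Rational(-2070, 2227)) = Add(Rational(-15091, 51264), Rational(-2070, 2227)) = Rational(-139724137, 114164928)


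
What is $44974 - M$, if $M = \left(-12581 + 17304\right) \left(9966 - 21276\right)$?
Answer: $53462104$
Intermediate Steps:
$M = -53417130$ ($M = 4723 \left(-11310\right) = -53417130$)
$44974 - M = 44974 - -53417130 = 44974 + 53417130 = 53462104$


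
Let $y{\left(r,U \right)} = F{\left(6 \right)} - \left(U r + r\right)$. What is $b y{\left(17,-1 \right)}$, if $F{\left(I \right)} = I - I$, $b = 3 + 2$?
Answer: $0$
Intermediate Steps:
$b = 5$
$F{\left(I \right)} = 0$
$y{\left(r,U \right)} = - r - U r$ ($y{\left(r,U \right)} = 0 - \left(U r + r\right) = 0 - \left(r + U r\right) = - r - U r$)
$b y{\left(17,-1 \right)} = 5 \cdot 17 \left(-1 - -1\right) = 5 \cdot 17 \left(-1 + 1\right) = 5 \cdot 17 \cdot 0 = 5 \cdot 0 = 0$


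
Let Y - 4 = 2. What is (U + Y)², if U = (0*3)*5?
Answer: 36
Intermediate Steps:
Y = 6 (Y = 4 + 2 = 6)
U = 0 (U = 0*5 = 0)
(U + Y)² = (0 + 6)² = 6² = 36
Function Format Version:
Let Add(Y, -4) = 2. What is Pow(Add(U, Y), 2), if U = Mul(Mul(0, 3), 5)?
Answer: 36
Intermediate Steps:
Y = 6 (Y = Add(4, 2) = 6)
U = 0 (U = Mul(0, 5) = 0)
Pow(Add(U, Y), 2) = Pow(Add(0, 6), 2) = Pow(6, 2) = 36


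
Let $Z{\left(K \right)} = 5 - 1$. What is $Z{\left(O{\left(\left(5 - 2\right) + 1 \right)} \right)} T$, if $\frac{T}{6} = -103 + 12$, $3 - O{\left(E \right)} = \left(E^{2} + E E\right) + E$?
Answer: $-2184$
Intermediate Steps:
$O{\left(E \right)} = 3 - E - 2 E^{2}$ ($O{\left(E \right)} = 3 - \left(\left(E^{2} + E E\right) + E\right) = 3 - \left(\left(E^{2} + E^{2}\right) + E\right) = 3 - \left(2 E^{2} + E\right) = 3 - \left(E + 2 E^{2}\right) = 3 - E - 2 E^{2}$)
$T = -546$ ($T = 6 \left(-103 + 12\right) = 6 \left(-91\right) = -546$)
$Z{\left(K \right)} = 4$ ($Z{\left(K \right)} = 5 - 1 = 4$)
$Z{\left(O{\left(\left(5 - 2\right) + 1 \right)} \right)} T = 4 \left(-546\right) = -2184$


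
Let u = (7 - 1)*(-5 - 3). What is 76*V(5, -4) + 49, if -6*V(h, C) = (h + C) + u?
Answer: 1933/3 ≈ 644.33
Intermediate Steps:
u = -48 (u = 6*(-8) = -48)
V(h, C) = 8 - C/6 - h/6 (V(h, C) = -((h + C) - 48)/6 = -((C + h) - 48)/6 = -(-48 + C + h)/6 = 8 - C/6 - h/6)
76*V(5, -4) + 49 = 76*(8 - 1/6*(-4) - 1/6*5) + 49 = 76*(8 + 2/3 - 5/6) + 49 = 76*(47/6) + 49 = 1786/3 + 49 = 1933/3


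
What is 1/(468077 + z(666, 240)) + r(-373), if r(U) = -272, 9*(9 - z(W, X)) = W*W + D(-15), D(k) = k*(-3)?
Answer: -113912783/418797 ≈ -272.00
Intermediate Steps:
D(k) = -3*k
z(W, X) = 4 - W²/9 (z(W, X) = 9 - (W*W - 3*(-15))/9 = 9 - (W² + 45)/9 = 9 - (45 + W²)/9 = 9 + (-5 - W²/9) = 4 - W²/9)
1/(468077 + z(666, 240)) + r(-373) = 1/(468077 + (4 - ⅑*666²)) - 272 = 1/(468077 + (4 - ⅑*443556)) - 272 = 1/(468077 + (4 - 49284)) - 272 = 1/(468077 - 49280) - 272 = 1/418797 - 272 = -113912783/418797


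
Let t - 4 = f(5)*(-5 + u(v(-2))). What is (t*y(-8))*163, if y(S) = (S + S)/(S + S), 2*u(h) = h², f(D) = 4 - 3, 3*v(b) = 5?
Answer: 1141/18 ≈ 63.389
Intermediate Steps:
v(b) = 5/3 (v(b) = (⅓)*5 = 5/3)
f(D) = 1
u(h) = h²/2
y(S) = 1 (y(S) = (2*S)/((2*S)) = (2*S)*(1/(2*S)) = 1)
t = 7/18 (t = 4 + 1*(-5 + (5/3)²/2) = 4 + 1*(-5 + (½)*(25/9)) = 4 + 1*(-5 + 25/18) = 4 + 1*(-65/18) = 4 - 65/18 = 7/18 ≈ 0.38889)
(t*y(-8))*163 = ((7/18)*1)*163 = (7/18)*163 = 1141/18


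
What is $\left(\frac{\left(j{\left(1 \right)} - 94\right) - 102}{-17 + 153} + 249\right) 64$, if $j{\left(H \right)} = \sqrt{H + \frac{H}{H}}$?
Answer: $\frac{269344}{17} + \frac{8 \sqrt{2}}{17} \approx 15844.0$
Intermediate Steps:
$j{\left(H \right)} = \sqrt{1 + H}$ ($j{\left(H \right)} = \sqrt{H + 1} = \sqrt{1 + H}$)
$\left(\frac{\left(j{\left(1 \right)} - 94\right) - 102}{-17 + 153} + 249\right) 64 = \left(\frac{\left(\sqrt{1 + 1} - 94\right) - 102}{-17 + 153} + 249\right) 64 = \left(\frac{\left(\sqrt{2} - 94\right) - 102}{136} + 249\right) 64 = \left(\left(\left(-94 + \sqrt{2}\right) - 102\right) \frac{1}{136} + 249\right) 64 = \left(\left(-196 + \sqrt{2}\right) \frac{1}{136} + 249\right) 64 = \left(\left(- \frac{49}{34} + \frac{\sqrt{2}}{136}\right) + 249\right) 64 = \left(\frac{8417}{34} + \frac{\sqrt{2}}{136}\right) 64 = \frac{269344}{17} + \frac{8 \sqrt{2}}{17}$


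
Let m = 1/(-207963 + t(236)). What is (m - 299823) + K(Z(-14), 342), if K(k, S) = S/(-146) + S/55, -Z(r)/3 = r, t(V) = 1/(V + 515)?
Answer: -188005644788177473/627063551180 ≈ -2.9982e+5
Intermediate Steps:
t(V) = 1/(515 + V)
Z(r) = -3*r
m = -751/156180212 (m = 1/(-207963 + 1/(515 + 236)) = 1/(-207963 + 1/751) = 1/(-156180212/751) = -751/156180212 ≈ -4.8085e-6)
K(k, S) = 91*S/8030 (K(k, S) = S*(-1/146) + S*(1/55) = -S/146 + S/55 = 91*S/8030)
(m - 299823) + K(Z(-14), 342) = (-751/156180212 - 299823) + (91/8030)*342 = -46826419703227/156180212 + 15561/4015 = -188005644788177473/627063551180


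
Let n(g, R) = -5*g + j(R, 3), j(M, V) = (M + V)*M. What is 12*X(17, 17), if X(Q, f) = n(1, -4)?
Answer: -12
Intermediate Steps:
j(M, V) = M*(M + V)
n(g, R) = -5*g + R*(3 + R) (n(g, R) = -5*g + R*(R + 3) = -5*g + R*(3 + R))
X(Q, f) = -1 (X(Q, f) = -5*1 - 4*(3 - 4) = -5 - 4*(-1) = -5 + 4 = -1)
12*X(17, 17) = 12*(-1) = -12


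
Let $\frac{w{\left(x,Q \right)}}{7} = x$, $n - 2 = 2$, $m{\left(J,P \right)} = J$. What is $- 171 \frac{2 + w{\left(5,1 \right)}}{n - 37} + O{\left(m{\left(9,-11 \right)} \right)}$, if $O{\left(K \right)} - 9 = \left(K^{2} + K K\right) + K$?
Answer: $\frac{4089}{11} \approx 371.73$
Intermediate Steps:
$n = 4$ ($n = 2 + 2 = 4$)
$w{\left(x,Q \right)} = 7 x$
$O{\left(K \right)} = 9 + K + 2 K^{2}$ ($O{\left(K \right)} = 9 + \left(\left(K^{2} + K K\right) + K\right) = 9 + \left(\left(K^{2} + K^{2}\right) + K\right) = 9 + \left(2 K^{2} + K\right) = 9 + \left(K + 2 K^{2}\right) = 9 + K + 2 K^{2}$)
$- 171 \frac{2 + w{\left(5,1 \right)}}{n - 37} + O{\left(m{\left(9,-11 \right)} \right)} = - 171 \frac{2 + 7 \cdot 5}{4 - 37} + \left(9 + 9 + 2 \cdot 9^{2}\right) = - 171 \frac{2 + 35}{-33} + \left(9 + 9 + 2 \cdot 81\right) = - 171 \cdot 37 \left(- \frac{1}{33}\right) + \left(9 + 9 + 162\right) = \left(-171\right) \left(- \frac{37}{33}\right) + 180 = \frac{2109}{11} + 180 = \frac{4089}{11}$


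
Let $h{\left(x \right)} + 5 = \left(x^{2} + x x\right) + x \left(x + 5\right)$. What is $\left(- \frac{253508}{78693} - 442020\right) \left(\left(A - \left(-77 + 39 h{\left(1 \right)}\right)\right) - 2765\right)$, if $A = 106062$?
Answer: $- \frac{1197235086393192}{26231} \approx -4.5642 \cdot 10^{10}$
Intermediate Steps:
$h{\left(x \right)} = -5 + 2 x^{2} + x \left(5 + x\right)$ ($h{\left(x \right)} = -5 + \left(\left(x^{2} + x x\right) + x \left(x + 5\right)\right) = -5 + \left(\left(x^{2} + x^{2}\right) + x \left(5 + x\right)\right) = -5 + \left(2 x^{2} + x \left(5 + x\right)\right) = -5 + 2 x^{2} + x \left(5 + x\right)$)
$\left(- \frac{253508}{78693} - 442020\right) \left(\left(A - \left(-77 + 39 h{\left(1 \right)}\right)\right) - 2765\right) = \left(- \frac{253508}{78693} - 442020\right) \left(\left(106062 + \left(- 39 \left(-5 + 3 \cdot 1^{2} + 5 \cdot 1\right) + 77\right)\right) - 2765\right) = \left(\left(-253508\right) \frac{1}{78693} - 442020\right) \left(\left(106062 + \left(- 39 \left(-5 + 3 \cdot 1 + 5\right) + 77\right)\right) - 2765\right) = \left(- \frac{253508}{78693} - 442020\right) \left(\left(106062 + \left(- 39 \left(-5 + 3 + 5\right) + 77\right)\right) - 2765\right) = - \frac{34784133368 \left(\left(106062 + \left(\left(-39\right) 3 + 77\right)\right) - 2765\right)}{78693} = - \frac{34784133368 \left(\left(106062 + \left(-117 + 77\right)\right) - 2765\right)}{78693} = - \frac{34784133368 \left(\left(106062 - 40\right) - 2765\right)}{78693} = - \frac{34784133368 \left(106022 - 2765\right)}{78693} = \left(- \frac{34784133368}{78693}\right) 103257 = - \frac{1197235086393192}{26231}$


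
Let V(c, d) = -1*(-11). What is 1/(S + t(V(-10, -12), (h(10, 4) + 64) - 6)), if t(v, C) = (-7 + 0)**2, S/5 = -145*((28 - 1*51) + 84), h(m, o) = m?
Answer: -1/44176 ≈ -2.2637e-5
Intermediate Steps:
V(c, d) = 11
S = -44225 (S = 5*(-145*((28 - 1*51) + 84)) = 5*(-145*((28 - 51) + 84)) = 5*(-145*(-23 + 84)) = 5*(-145*61) = 5*(-8845) = -44225)
t(v, C) = 49 (t(v, C) = (-7)**2 = 49)
1/(S + t(V(-10, -12), (h(10, 4) + 64) - 6)) = 1/(-44225 + 49) = 1/(-44176) = -1/44176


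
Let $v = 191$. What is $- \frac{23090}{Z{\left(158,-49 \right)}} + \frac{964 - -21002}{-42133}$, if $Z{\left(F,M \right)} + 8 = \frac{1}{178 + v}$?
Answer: $\frac{3944144904}{1366313} \approx 2886.7$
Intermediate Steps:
$Z{\left(F,M \right)} = - \frac{2951}{369}$ ($Z{\left(F,M \right)} = -8 + \frac{1}{178 + 191} = -8 + \frac{1}{369} = - \frac{2951}{369}$)
$- \frac{23090}{Z{\left(158,-49 \right)}} + \frac{964 - -21002}{-42133} = - \frac{23090}{- \frac{2951}{369}} + \frac{964 - -21002}{-42133} = \left(-23090\right) \left(- \frac{369}{2951}\right) + \left(964 + 21002\right) \left(- \frac{1}{42133}\right) = \frac{8520210}{2951} + 21966 \left(- \frac{1}{42133}\right) = \frac{8520210}{2951} - \frac{3138}{6019} = \frac{3944144904}{1366313}$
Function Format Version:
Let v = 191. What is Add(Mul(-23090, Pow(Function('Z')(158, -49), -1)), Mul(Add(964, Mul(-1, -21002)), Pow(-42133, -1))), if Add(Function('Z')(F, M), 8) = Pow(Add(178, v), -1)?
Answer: Rational(3944144904, 1366313) ≈ 2886.7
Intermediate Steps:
Function('Z')(F, M) = Rational(-2951, 369) (Function('Z')(F, M) = Add(-8, Pow(Add(178, 191), -1)) = Add(-8, Pow(369, -1)) = Add(-8, Rational(1, 369)) = Rational(-2951, 369))
Add(Mul(-23090, Pow(Function('Z')(158, -49), -1)), Mul(Add(964, Mul(-1, -21002)), Pow(-42133, -1))) = Add(Mul(-23090, Pow(Rational(-2951, 369), -1)), Mul(Add(964, Mul(-1, -21002)), Pow(-42133, -1))) = Add(Mul(-23090, Rational(-369, 2951)), Mul(Add(964, 21002), Rational(-1, 42133))) = Add(Rational(8520210, 2951), Mul(21966, Rational(-1, 42133))) = Add(Rational(8520210, 2951), Rational(-3138, 6019)) = Rational(3944144904, 1366313)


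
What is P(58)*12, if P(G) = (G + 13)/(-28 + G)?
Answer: 142/5 ≈ 28.400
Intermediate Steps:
P(G) = (13 + G)/(-28 + G)
P(58)*12 = ((13 + 58)/(-28 + 58))*12 = (71/30)*12 = 142/5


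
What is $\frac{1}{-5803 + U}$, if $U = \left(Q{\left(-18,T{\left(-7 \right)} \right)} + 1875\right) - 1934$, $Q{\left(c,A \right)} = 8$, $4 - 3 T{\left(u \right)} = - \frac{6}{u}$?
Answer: $- \frac{1}{5854} \approx -0.00017082$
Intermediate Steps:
$T{\left(u \right)} = \frac{4}{3} + \frac{2}{u}$ ($T{\left(u \right)} = \frac{4}{3} - \frac{\left(-6\right) \frac{1}{u}}{3} = \frac{4}{3} + \frac{2}{u}$)
$U = -51$ ($U = \left(8 + 1875\right) - 1934 = 1883 - 1934 = -51$)
$\frac{1}{-5803 + U} = \frac{1}{-5803 - 51} = \frac{1}{-5854} = - \frac{1}{5854}$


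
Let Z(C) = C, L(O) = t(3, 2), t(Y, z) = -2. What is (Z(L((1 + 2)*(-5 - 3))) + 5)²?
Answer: 9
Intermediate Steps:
L(O) = -2
(Z(L((1 + 2)*(-5 - 3))) + 5)² = (-2 + 5)² = 3² = 9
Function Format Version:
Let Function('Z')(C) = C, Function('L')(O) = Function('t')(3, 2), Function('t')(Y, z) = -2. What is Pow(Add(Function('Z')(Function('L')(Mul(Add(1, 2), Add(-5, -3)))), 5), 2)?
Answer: 9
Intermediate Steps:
Function('L')(O) = -2
Pow(Add(Function('Z')(Function('L')(Mul(Add(1, 2), Add(-5, -3)))), 5), 2) = Pow(Add(-2, 5), 2) = Pow(3, 2) = 9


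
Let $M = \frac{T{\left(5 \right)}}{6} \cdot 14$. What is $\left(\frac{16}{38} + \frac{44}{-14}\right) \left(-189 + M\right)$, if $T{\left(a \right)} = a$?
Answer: $\frac{1448}{3} \approx 482.67$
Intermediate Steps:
$M = \frac{35}{3}$ ($M = \frac{5}{6} \cdot 14 = \frac{35}{3} \approx 11.667$)
$\left(\frac{16}{38} + \frac{44}{-14}\right) \left(-189 + M\right) = \left(\frac{16}{38} + \frac{44}{-14}\right) \left(-189 + \frac{35}{3}\right) = \left(16 \cdot \frac{1}{38} + 44 \left(- \frac{1}{14}\right)\right) \left(- \frac{532}{3}\right) = \left(\frac{8}{19} - \frac{22}{7}\right) \left(- \frac{532}{3}\right) = \left(- \frac{362}{133}\right) \left(- \frac{532}{3}\right) = \frac{1448}{3}$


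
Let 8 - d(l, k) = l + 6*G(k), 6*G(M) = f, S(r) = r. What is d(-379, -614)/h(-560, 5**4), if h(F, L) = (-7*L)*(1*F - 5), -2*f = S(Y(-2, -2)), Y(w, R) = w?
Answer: 386/2471875 ≈ 0.00015616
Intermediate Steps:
f = 1 (f = -1/2*(-2) = 1)
G(M) = 1/6 (G(M) = (1/6)*1 = 1/6)
d(l, k) = 7 - l (d(l, k) = 8 - (l + 6*(1/6)) = 8 - (l + 1) = 8 - (1 + l) = 8 + (-1 - l) = 7 - l)
h(F, L) = -7*L*(-5 + F) (h(F, L) = (-7*L)*(F - 5) = (-7*L)*(-5 + F) = -7*L*(-5 + F))
d(-379, -614)/h(-560, 5**4) = (7 - 1*(-379))/((7*5**4*(5 - 1*(-560)))) = (7 + 379)/((7*625*(5 + 560))) = 386/((7*625*565)) = 386/2471875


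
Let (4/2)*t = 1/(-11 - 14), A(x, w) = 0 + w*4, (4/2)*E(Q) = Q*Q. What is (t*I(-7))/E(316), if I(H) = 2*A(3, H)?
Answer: 7/312050 ≈ 2.2432e-5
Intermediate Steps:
E(Q) = Q²/2 (E(Q) = (Q*Q)/2 = Q²/2)
A(x, w) = 4*w (A(x, w) = 0 + 4*w = 4*w)
t = -1/50 (t = 1/(2*(-11 - 14)) = (½)/(-25) = (½)*(-1/25) = -1/50 ≈ -0.020000)
I(H) = 8*H (I(H) = 2*(4*H) = 8*H)
(t*I(-7))/E(316) = (-4*(-7)/25)/(((½)*316²)) = (-1/50*(-56))/(((½)*99856)) = (28/25)/49928 = (28/25)*(1/49928) = 7/312050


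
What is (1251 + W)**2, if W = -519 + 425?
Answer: 1338649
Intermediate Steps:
W = -94
(1251 + W)**2 = (1251 - 94)**2 = 1157**2 = 1338649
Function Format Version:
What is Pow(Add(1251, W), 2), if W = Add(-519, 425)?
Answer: 1338649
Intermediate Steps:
W = -94
Pow(Add(1251, W), 2) = Pow(Add(1251, -94), 2) = Pow(1157, 2) = 1338649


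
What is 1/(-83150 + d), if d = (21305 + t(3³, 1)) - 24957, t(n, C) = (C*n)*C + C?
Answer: -1/86774 ≈ -1.1524e-5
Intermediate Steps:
t(n, C) = C + n*C² (t(n, C) = n*C² + C = C + n*C²)
d = -3624 (d = (21305 + 1*(1 + 1*3³)) - 24957 = (21305 + 1*(1 + 1*27)) - 24957 = (21305 + 1*(1 + 27)) - 24957 = (21305 + 1*28) - 24957 = (21305 + 28) - 24957 = 21333 - 24957 = -3624)
1/(-83150 + d) = 1/(-83150 - 3624) = 1/(-86774) = -1/86774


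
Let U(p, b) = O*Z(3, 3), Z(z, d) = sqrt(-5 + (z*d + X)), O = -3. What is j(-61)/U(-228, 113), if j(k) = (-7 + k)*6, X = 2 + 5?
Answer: 136*sqrt(11)/11 ≈ 41.006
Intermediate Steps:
X = 7
Z(z, d) = sqrt(2 + d*z) (Z(z, d) = sqrt(-5 + (z*d + 7)) = sqrt(-5 + (d*z + 7)) = sqrt(-5 + (7 + d*z)) = sqrt(2 + d*z))
U(p, b) = -3*sqrt(11) (U(p, b) = -3*sqrt(2 + 3*3) = -3*sqrt(2 + 9) = -3*sqrt(11))
j(k) = -42 + 6*k
j(-61)/U(-228, 113) = (-42 + 6*(-61))/((-3*sqrt(11))) = (-42 - 366)*(-sqrt(11)/33) = -(-136)*sqrt(11)/11 = 136*sqrt(11)/11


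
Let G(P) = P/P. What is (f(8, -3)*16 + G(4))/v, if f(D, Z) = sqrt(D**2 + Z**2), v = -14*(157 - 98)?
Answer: -1/826 - 8*sqrt(73)/413 ≈ -0.16671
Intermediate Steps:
v = -826 (v = -14*59 = -826)
G(P) = 1
(f(8, -3)*16 + G(4))/v = (sqrt(8**2 + (-3)**2)*16 + 1)/(-826) = (sqrt(64 + 9)*16 + 1)*(-1/826) = (sqrt(73)*16 + 1)*(-1/826) = (16*sqrt(73) + 1)*(-1/826) = (1 + 16*sqrt(73))*(-1/826) = -1/826 - 8*sqrt(73)/413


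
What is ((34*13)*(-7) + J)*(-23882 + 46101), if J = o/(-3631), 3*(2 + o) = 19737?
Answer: -249761357129/3631 ≈ -6.8786e+7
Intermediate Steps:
o = 6577 (o = -2 + (⅓)*19737 = -2 + 6579 = 6577)
J = -6577/3631 (J = 6577/(-3631) = 6577*(-1/3631) = -6577/3631 ≈ -1.8113)
((34*13)*(-7) + J)*(-23882 + 46101) = ((34*13)*(-7) - 6577/3631)*(-23882 + 46101) = (442*(-7) - 6577/3631)*22219 = (-3094 - 6577/3631)*22219 = -11240891/3631*22219 = -249761357129/3631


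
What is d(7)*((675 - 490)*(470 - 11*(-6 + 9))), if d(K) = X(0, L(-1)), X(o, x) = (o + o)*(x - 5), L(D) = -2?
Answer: 0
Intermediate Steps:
X(o, x) = 2*o*(-5 + x) (X(o, x) = (2*o)*(-5 + x) = 2*o*(-5 + x))
d(K) = 0 (d(K) = 2*0*(-5 - 2) = 2*0*(-7) = 0)
d(7)*((675 - 490)*(470 - 11*(-6 + 9))) = 0*((675 - 490)*(470 - 11*(-6 + 9))) = 0*(185*(470 - 11*3)) = 0*(185*(470 - 33)) = 0*(185*437) = 0*80845 = 0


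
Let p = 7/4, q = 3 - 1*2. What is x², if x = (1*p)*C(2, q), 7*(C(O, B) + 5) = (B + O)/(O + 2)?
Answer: 18769/256 ≈ 73.316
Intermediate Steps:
q = 1 (q = 3 - 2 = 1)
C(O, B) = -5 + (B + O)/(7*(2 + O)) (C(O, B) = -5 + ((B + O)/(O + 2))/7 = -5 + ((B + O)/(2 + O))/7 = -5 + (B + O)/(7*(2 + O)))
p = 7/4 (p = 7*(¼) = 7/4 ≈ 1.7500)
x = -137/16 (x = (1*(7/4))*((-70 + 1 - 34*2)/(7*(2 + 2))) = 7*((⅐)*(-70 + 1 - 68)/4)/4 = 7*((⅐)*(¼)*(-137))/4 = (7/4)*(-137/28) = -137/16 ≈ -8.5625)
x² = (-137/16)² = 18769/256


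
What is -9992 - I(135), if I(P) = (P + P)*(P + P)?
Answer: -82892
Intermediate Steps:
I(P) = 4*P² (I(P) = (2*P)*(2*P) = 4*P²)
-9992 - I(135) = -9992 - 4*135² = -9992 - 4*18225 = -9992 - 1*72900 = -9992 - 72900 = -82892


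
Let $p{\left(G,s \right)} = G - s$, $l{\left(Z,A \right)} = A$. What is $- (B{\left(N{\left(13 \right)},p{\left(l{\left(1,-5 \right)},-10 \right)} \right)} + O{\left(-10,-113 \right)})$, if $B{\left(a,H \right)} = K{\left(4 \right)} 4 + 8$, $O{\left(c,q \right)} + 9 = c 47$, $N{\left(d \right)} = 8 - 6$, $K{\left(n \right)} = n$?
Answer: $455$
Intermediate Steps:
$N{\left(d \right)} = 2$
$O{\left(c,q \right)} = -9 + 47 c$ ($O{\left(c,q \right)} = -9 + c 47 = -9 + 47 c$)
$B{\left(a,H \right)} = 24$ ($B{\left(a,H \right)} = 4 \cdot 4 + 8 = 16 + 8 = 24$)
$- (B{\left(N{\left(13 \right)},p{\left(l{\left(1,-5 \right)},-10 \right)} \right)} + O{\left(-10,-113 \right)}) = - (24 + \left(-9 + 47 \left(-10\right)\right)) = - (24 - 479) = \left(-1\right) \left(-455\right) = 455$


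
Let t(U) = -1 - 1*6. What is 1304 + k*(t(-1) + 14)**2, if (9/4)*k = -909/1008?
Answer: 46237/36 ≈ 1284.4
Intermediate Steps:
t(U) = -7 (t(U) = -1 - 6 = -7)
k = -101/252 (k = 4*(-909/1008)/9 = 4*(-909*1/1008)/9 = (4/9)*(-101/112) = -101/252 ≈ -0.40079)
1304 + k*(t(-1) + 14)**2 = 1304 - 101*(-7 + 14)**2/252 = 1304 - 101/252*7**2 = 1304 - 101/252*49 = 1304 - 707/36 = 46237/36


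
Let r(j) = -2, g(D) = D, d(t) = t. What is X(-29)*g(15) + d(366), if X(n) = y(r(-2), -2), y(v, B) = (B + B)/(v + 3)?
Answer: 306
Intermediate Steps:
y(v, B) = 2*B/(3 + v) (y(v, B) = (2*B)/(3 + v) = 2*B/(3 + v))
X(n) = -4 (X(n) = 2*(-2)/(3 - 2) = 2*(-2)/1 = 2*(-2)*1 = -4)
X(-29)*g(15) + d(366) = -4*15 + 366 = -60 + 366 = 306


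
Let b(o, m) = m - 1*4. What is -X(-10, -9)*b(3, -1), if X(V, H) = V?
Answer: -50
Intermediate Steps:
b(o, m) = -4 + m (b(o, m) = m - 4 = -4 + m)
-X(-10, -9)*b(3, -1) = -(-10)*(-4 - 1) = -(-10)*(-5) = -1*50 = -50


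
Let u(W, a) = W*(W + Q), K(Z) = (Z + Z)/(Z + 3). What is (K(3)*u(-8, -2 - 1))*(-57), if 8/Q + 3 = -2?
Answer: -21888/5 ≈ -4377.6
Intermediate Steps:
K(Z) = 2*Z/(3 + Z) (K(Z) = (2*Z)/(3 + Z) = 2*Z/(3 + Z))
Q = -8/5 (Q = 8/(-3 - 2) = 8/(-5) = 8*(-⅕) = -8/5 ≈ -1.6000)
u(W, a) = W*(-8/5 + W) (u(W, a) = W*(W - 8/5) = W*(-8/5 + W))
(K(3)*u(-8, -2 - 1))*(-57) = ((2*3/(3 + 3))*((⅕)*(-8)*(-8 + 5*(-8))))*(-57) = ((2*3/6)*((⅕)*(-8)*(-8 - 40)))*(-57) = ((2*3*(⅙))*((⅕)*(-8)*(-48)))*(-57) = (1*(384/5))*(-57) = (384/5)*(-57) = -21888/5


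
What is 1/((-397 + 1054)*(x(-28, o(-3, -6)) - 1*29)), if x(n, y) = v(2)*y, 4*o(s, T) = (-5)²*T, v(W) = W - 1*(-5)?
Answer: -2/383031 ≈ -5.2215e-6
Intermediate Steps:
v(W) = 5 + W (v(W) = W + 5 = 5 + W)
o(s, T) = 25*T/4 (o(s, T) = ((-5)²*T)/4 = (25*T)/4 = 25*T/4)
x(n, y) = 7*y (x(n, y) = (5 + 2)*y = 7*y)
1/((-397 + 1054)*(x(-28, o(-3, -6)) - 1*29)) = 1/((-397 + 1054)*(7*((25/4)*(-6)) - 1*29)) = 1/(657*(7*(-75/2) - 29)) = 1/(657*(-525/2 - 29)) = 1/(657*(-583/2)) = 1/(-383031/2) = -2/383031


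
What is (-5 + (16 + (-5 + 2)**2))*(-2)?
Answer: -40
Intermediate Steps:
(-5 + (16 + (-5 + 2)**2))*(-2) = (-5 + (16 + (-3)**2))*(-2) = (-5 + (16 + 9))*(-2) = (-5 + 25)*(-2) = 20*(-2) = -40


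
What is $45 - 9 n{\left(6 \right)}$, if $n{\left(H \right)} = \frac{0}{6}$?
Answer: $45$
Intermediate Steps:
$n{\left(H \right)} = 0$ ($n{\left(H \right)} = 0 \cdot \frac{1}{6} = 0$)
$45 - 9 n{\left(6 \right)} = 45 - 0 = 45 + 0 = 45$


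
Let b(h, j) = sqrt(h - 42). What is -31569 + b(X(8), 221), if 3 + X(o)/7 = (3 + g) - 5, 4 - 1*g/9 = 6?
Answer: -31569 + I*sqrt(203) ≈ -31569.0 + 14.248*I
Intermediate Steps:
g = -18 (g = 36 - 9*6 = 36 - 54 = -18)
X(o) = -161 (X(o) = -21 + 7*((3 - 18) - 5) = -21 + 7*(-15 - 5) = -21 + 7*(-20) = -21 - 140 = -161)
b(h, j) = sqrt(-42 + h)
-31569 + b(X(8), 221) = -31569 + sqrt(-42 - 161) = -31569 + sqrt(-203) = -31569 + I*sqrt(203)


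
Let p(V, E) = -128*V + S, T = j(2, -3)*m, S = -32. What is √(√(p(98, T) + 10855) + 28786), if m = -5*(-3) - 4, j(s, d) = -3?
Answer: √(28786 + I*√1721) ≈ 169.66 + 0.122*I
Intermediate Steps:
m = 11 (m = 15 - 4 = 11)
T = -33 (T = -3*11 = -33)
p(V, E) = -32 - 128*V (p(V, E) = -128*V - 32 = -32 - 128*V)
√(√(p(98, T) + 10855) + 28786) = √(√((-32 - 128*98) + 10855) + 28786) = √(√((-32 - 12544) + 10855) + 28786) = √(√(-12576 + 10855) + 28786) = √(√(-1721) + 28786) = √(I*√1721 + 28786) = √(28786 + I*√1721)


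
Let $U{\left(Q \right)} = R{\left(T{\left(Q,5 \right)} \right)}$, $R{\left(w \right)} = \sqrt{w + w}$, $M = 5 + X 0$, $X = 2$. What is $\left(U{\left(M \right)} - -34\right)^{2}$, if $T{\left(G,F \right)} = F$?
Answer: $\left(34 + \sqrt{10}\right)^{2} \approx 1381.0$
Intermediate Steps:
$M = 5$ ($M = 5 + 2 \cdot 0 = 5 + 0 = 5$)
$R{\left(w \right)} = \sqrt{2} \sqrt{w}$ ($R{\left(w \right)} = \sqrt{2 w} = \sqrt{2} \sqrt{w}$)
$U{\left(Q \right)} = \sqrt{10}$ ($U{\left(Q \right)} = \sqrt{2} \sqrt{5} = \sqrt{10}$)
$\left(U{\left(M \right)} - -34\right)^{2} = \left(\sqrt{10} - -34\right)^{2} = \left(\sqrt{10} + 34\right)^{2} = \left(34 + \sqrt{10}\right)^{2}$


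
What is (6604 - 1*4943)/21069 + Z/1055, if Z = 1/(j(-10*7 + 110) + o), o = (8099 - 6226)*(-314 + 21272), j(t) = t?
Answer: 68787598571839/872538178125330 ≈ 0.078836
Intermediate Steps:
o = 39254334 (o = 1873*20958 = 39254334)
Z = 1/39254374 (Z = 1/((-10*7 + 110) + 39254334) = 1/((-70 + 110) + 39254334) = 1/(40 + 39254334) = 1/39254374 ≈ 2.5475e-8)
(6604 - 1*4943)/21069 + Z/1055 = (6604 - 1*4943)/21069 + (1/39254374)/1055 = (6604 - 4943)*(1/21069) + (1/39254374)*(1/1055) = 1661*(1/21069) + 1/41413364570 = 1661/21069 + 1/41413364570 = 68787598571839/872538178125330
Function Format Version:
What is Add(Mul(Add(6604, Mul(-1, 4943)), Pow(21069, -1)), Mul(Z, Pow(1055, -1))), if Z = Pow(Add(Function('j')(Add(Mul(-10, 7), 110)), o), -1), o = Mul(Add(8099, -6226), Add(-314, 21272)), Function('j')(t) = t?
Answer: Rational(68787598571839, 872538178125330) ≈ 0.078836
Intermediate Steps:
o = 39254334 (o = Mul(1873, 20958) = 39254334)
Z = Rational(1, 39254374) (Z = Pow(Add(Add(Mul(-10, 7), 110), 39254334), -1) = Pow(Add(Add(-70, 110), 39254334), -1) = Pow(Add(40, 39254334), -1) = Pow(39254374, -1) = Rational(1, 39254374) ≈ 2.5475e-8)
Add(Mul(Add(6604, Mul(-1, 4943)), Pow(21069, -1)), Mul(Z, Pow(1055, -1))) = Add(Mul(Add(6604, Mul(-1, 4943)), Pow(21069, -1)), Mul(Rational(1, 39254374), Pow(1055, -1))) = Add(Mul(Add(6604, -4943), Rational(1, 21069)), Mul(Rational(1, 39254374), Rational(1, 1055))) = Add(Mul(1661, Rational(1, 21069)), Rational(1, 41413364570)) = Add(Rational(1661, 21069), Rational(1, 41413364570)) = Rational(68787598571839, 872538178125330)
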